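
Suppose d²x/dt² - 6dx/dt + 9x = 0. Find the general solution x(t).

Characteristic equation r² - 6r + 9 = 0 has discriminant (-6)² - 4·(9) = 0, so r = 3 is a repeated root.
Hence x_h = (C1 + C2*t)*exp(3*t).

x = C1*exp(3*t) + C2*t*exp(3*t)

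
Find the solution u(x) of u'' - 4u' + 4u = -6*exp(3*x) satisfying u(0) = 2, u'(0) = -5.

Characteristic equation r² - 4r + 4 = 0 has discriminant (-4)² - 4·(4) = 0, so r = 2 is a repeated root.
Hence u_h = (C1 + C2*x)*exp(2*x).
Try u_p = A*exp(3*x). Substituting into the equation and dividing by exp(3*x) gives A = -6, so u_p = -6*exp(3*x).
General solution: u = -6*exp(3*x) + C1*exp(2*x) + C2*x*exp(2*x).
Apply the initial conditions: u(0) = -6 + C1 = 2 and u'(0) = -18 + C2 + 2*C1 = -5. Solving gives C1 = 8, C2 = -3.

u = -6*exp(3*x) + 8*exp(2*x) - 3*x*exp(2*x)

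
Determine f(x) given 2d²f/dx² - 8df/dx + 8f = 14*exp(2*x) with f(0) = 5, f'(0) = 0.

f = 5*exp(2*x) - 10*x*exp(2*x) + 7*x**2*exp(2*x)/2

Divide through by 2: f'' - 4f' + 4f = 7*exp(2*x).
Characteristic equation r² - 4r + 4 = 0 has discriminant (-4)² - 4·(4) = 0, so r = 2 is a repeated root.
Hence f_h = (C1 + C2*x)*exp(2*x).
Since exp(2*x) solves the homogeneous equation (r = 2 is a root of multiplicity 2), multiply the trial by x^2. Try f_p = A*x^2*exp(2*x). Substituting into the equation and dividing by exp(2*x) gives A = 7/2, so f_p = 7*x^2*exp(2*x)/2.
General solution: f = C1*exp(2*x) + 7*x^2*exp(2*x)/2 + C2*x*exp(2*x).
Apply the initial conditions: f(0) = C1 = 5 and f'(0) = C2 + 2*C1 = 0. Solving gives C1 = 5, C2 = -10.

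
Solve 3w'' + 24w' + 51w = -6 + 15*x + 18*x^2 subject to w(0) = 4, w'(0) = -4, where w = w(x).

Divide through by 3: w'' + 8w' + 17w = -2 + 5*x + 6*x^2.
Characteristic equation r² + 8r + 17 = 0 has discriminant (8)² - 4·(17) = -4 < 0, so r = -4 ± i.
Hence w_h = C1*cos(x)*exp(-4*x) + C2*exp(-4*x)*sin(x).
For the particular solution try w_p = A0 + A1*x + A2*x^2. Substituting and matching coefficients of each power of x gives A0 = -694/4913, A1 = -11/289, A2 = 6/17, so w_p = -694/4913 - 11*x/289 + 6*x^2/17.
General solution: w = -694/4913 - 11*x/289 + 6*x^2/17 + C1*cos(x)*exp(-4*x) + C2*exp(-4*x)*sin(x).
Apply the initial conditions: w(0) = -694/4913 + C1 = 4 and w'(0) = -11/289 + C2 - 4*C1 = -4. Solving gives C1 = 20346/4913, C2 = 61919/4913.

w = -694/4913 - 11*x/289 + 6*x**2/17 + 20346*cos(x)*exp(-4*x)/4913 + 61919*exp(-4*x)*sin(x)/4913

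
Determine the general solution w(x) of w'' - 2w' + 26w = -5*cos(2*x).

Characteristic equation r² - 2r + 26 = 0 has discriminant (-2)² - 4·(26) = -100 < 0, so r = 1 ± 5i.
Hence w_h = C1*cos(5*x)*exp(x) + C2*exp(x)*sin(5*x).
Try w_p = A*cos(2*x) + B*sin(2*x). Substituting and equating the coefficients of cos(2x) and sin(2x) gives A = -11/50, B = 1/25, so w_p = -11*cos(2*x)/50 + sin(2*x)/25.

w = -11*cos(2*x)/50 + sin(2*x)/25 + C1*cos(5*x)*exp(x) + C2*exp(x)*sin(5*x)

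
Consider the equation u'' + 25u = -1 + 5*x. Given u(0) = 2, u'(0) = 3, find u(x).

Characteristic equation r² + 25 = 0 has discriminant (0)² - 4·(25) = -100 < 0, so r = ± 5i.
Hence u_h = C1*cos(5*x) + C2*sin(5*x).
For the particular solution try u_p = A0 + A1*x. Substituting and matching coefficients of each power of x gives A0 = -1/25, A1 = 1/5, so u_p = -1/25 + x/5.
General solution: u = -1/25 + x/5 + C1*cos(5*x) + C2*sin(5*x).
Apply the initial conditions: u(0) = -1/25 + C1 = 2 and u'(0) = 1/5 + 5*C2 = 3. Solving gives C1 = 51/25, C2 = 14/25.

u = -1/25 + x/5 + 14*sin(5*x)/25 + 51*cos(5*x)/25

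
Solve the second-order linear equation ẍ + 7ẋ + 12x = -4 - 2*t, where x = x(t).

Characteristic equation r² + 7r + 12 = 0 factors as (r + 4)(r + 3) = 0, so r = -4, -3.
Hence x_h = C1*exp(-4*t) + C2*exp(-3*t).
For the particular solution try x_p = A0 + A1*t. Substituting and matching coefficients of each power of t gives A0 = -17/72, A1 = -1/6, so x_p = -17/72 - t/6.

x = -17/72 - t/6 + C1*exp(-4*t) + C2*exp(-3*t)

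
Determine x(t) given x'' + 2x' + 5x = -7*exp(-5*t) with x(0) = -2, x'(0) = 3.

x = -7*exp(-5*t)/20 - 33*cos(2*t)*exp(-t)/20 - exp(-t)*sin(2*t)/5

Characteristic equation r² + 2r + 5 = 0 has discriminant (2)² - 4·(5) = -16 < 0, so r = -1 ± 2i.
Hence x_h = C1*cos(2*t)*exp(-t) + C2*exp(-t)*sin(2*t).
Try x_p = A*exp(-5*t). Substituting into the equation and dividing by exp(-5*t) gives A = -7/20, so x_p = -7*exp(-5*t)/20.
General solution: x = -7*exp(-5*t)/20 + C1*cos(2*t)*exp(-t) + C2*exp(-t)*sin(2*t).
Apply the initial conditions: x(0) = -7/20 + C1 = -2 and x'(0) = 7/4 - C1 + 2*C2 = 3. Solving gives C1 = -33/20, C2 = -1/5.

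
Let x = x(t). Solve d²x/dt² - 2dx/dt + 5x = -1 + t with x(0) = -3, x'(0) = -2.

Characteristic equation r² - 2r + 5 = 0 has discriminant (-2)² - 4·(5) = -16 < 0, so r = 1 ± 2i.
Hence x_h = C1*cos(2*t)*exp(t) + C2*exp(t)*sin(2*t).
For the particular solution try x_p = A0 + A1*t. Substituting and matching coefficients of each power of t gives A0 = -3/25, A1 = 1/5, so x_p = -3/25 + t/5.
General solution: x = -3/25 + t/5 + C1*cos(2*t)*exp(t) + C2*exp(t)*sin(2*t).
Apply the initial conditions: x(0) = -3/25 + C1 = -3 and x'(0) = 1/5 + C1 + 2*C2 = -2. Solving gives C1 = -72/25, C2 = 17/50.

x = -3/25 + t/5 - 72*cos(2*t)*exp(t)/25 + 17*exp(t)*sin(2*t)/50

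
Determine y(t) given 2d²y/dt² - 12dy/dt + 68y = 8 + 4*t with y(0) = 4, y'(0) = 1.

Divide through by 2: y'' - 6y' + 34y = 4 + 2*t.
Characteristic equation r² - 6r + 34 = 0 has discriminant (-6)² - 4·(34) = -100 < 0, so r = 3 ± 5i.
Hence y_h = C1*cos(5*t)*exp(3*t) + C2*exp(3*t)*sin(5*t).
For the particular solution try y_p = A0 + A1*t. Substituting and matching coefficients of each power of t gives A0 = 37/289, A1 = 1/17, so y_p = 37/289 + t/17.
General solution: y = 37/289 + t/17 + C1*cos(5*t)*exp(3*t) + C2*exp(3*t)*sin(5*t).
Apply the initial conditions: y(0) = 37/289 + C1 = 4 and y'(0) = 1/17 + 3*C1 + 5*C2 = 1. Solving gives C1 = 1119/289, C2 = -617/289.

y = 37/289 + t/17 - 617*exp(3*t)*sin(5*t)/289 + 1119*cos(5*t)*exp(3*t)/289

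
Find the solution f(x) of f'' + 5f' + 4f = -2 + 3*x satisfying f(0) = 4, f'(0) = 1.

f = -23/16 - 91*exp(-4*x)/48 + 3*x/4 + 22*exp(-x)/3

Characteristic equation r² + 5r + 4 = 0 factors as (r + 1)(r + 4) = 0, so r = -1, -4.
Hence f_h = C1*exp(-x) + C2*exp(-4*x).
For the particular solution try f_p = A0 + A1*x. Substituting and matching coefficients of each power of x gives A0 = -23/16, A1 = 3/4, so f_p = -23/16 + 3*x/4.
General solution: f = -23/16 + 3*x/4 + C1*exp(-x) + C2*exp(-4*x).
Apply the initial conditions: f(0) = -23/16 + C1 + C2 = 4 and f'(0) = 3/4 - C1 - 4*C2 = 1. Solving gives C1 = 22/3, C2 = -91/48.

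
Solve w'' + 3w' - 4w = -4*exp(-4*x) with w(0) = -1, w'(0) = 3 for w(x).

Characteristic equation r² + 3r - 4 = 0 factors as (r + 4)(r - 1) = 0, so r = -4, 1.
Hence w_h = C1*exp(-4*x) + C2*exp(x).
Since exp(-4*x) solves the homogeneous equation (r = -4 is a root of multiplicity 1), multiply the trial by x. Try w_p = A*x*exp(-4*x). Substituting into the equation and dividing by exp(-4*x) gives A = 4/5, so w_p = 4*x*exp(-4*x)/5.
General solution: w = C1*exp(-4*x) + C2*exp(x) + 4*x*exp(-4*x)/5.
Apply the initial conditions: w(0) = C1 + C2 = -1 and w'(0) = 4/5 + C2 - 4*C1 = 3. Solving gives C1 = -16/25, C2 = -9/25.

w = -16*exp(-4*x)/25 - 9*exp(x)/25 + 4*x*exp(-4*x)/5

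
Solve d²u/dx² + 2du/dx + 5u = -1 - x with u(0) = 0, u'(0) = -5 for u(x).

Characteristic equation r² + 2r + 5 = 0 has discriminant (2)² - 4·(5) = -16 < 0, so r = -1 ± 2i.
Hence u_h = C1*cos(2*x)*exp(-x) + C2*exp(-x)*sin(2*x).
For the particular solution try u_p = A0 + A1*x. Substituting and matching coefficients of each power of x gives A0 = -3/25, A1 = -1/5, so u_p = -3/25 - x/5.
General solution: u = -3/25 - x/5 + C1*cos(2*x)*exp(-x) + C2*exp(-x)*sin(2*x).
Apply the initial conditions: u(0) = -3/25 + C1 = 0 and u'(0) = -1/5 - C1 + 2*C2 = -5. Solving gives C1 = 3/25, C2 = -117/50.

u = -3/25 - x/5 - 117*exp(-x)*sin(2*x)/50 + 3*cos(2*x)*exp(-x)/25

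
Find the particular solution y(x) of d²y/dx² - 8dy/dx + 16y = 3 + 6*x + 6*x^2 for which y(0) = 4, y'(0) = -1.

Characteristic equation r² - 8r + 16 = 0 has discriminant (-8)² - 4·(16) = 0, so r = 4 is a repeated root.
Hence y_h = (C1 + C2*x)*exp(4*x).
For the particular solution try y_p = A0 + A1*x + A2*x^2. Substituting and matching coefficients of each power of x gives A0 = 33/64, A1 = 3/4, A2 = 3/8, so y_p = 33/64 + 3*x/4 + 3*x^2/8.
General solution: y = 33/64 + 3*x/4 + 3*x^2/8 + C1*exp(4*x) + C2*x*exp(4*x).
Apply the initial conditions: y(0) = 33/64 + C1 = 4 and y'(0) = 3/4 + C2 + 4*C1 = -1. Solving gives C1 = 223/64, C2 = -251/16.

y = 33/64 + 3*x/4 + 3*x**2/8 + 223*exp(4*x)/64 - 251*x*exp(4*x)/16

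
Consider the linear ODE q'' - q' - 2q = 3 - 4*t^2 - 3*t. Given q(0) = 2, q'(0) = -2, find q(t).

Characteristic equation r² - r - 2 = 0 factors as (r - 2)(r + 1) = 0, so r = 2, -1.
Hence q_h = C1*exp(2*t) + C2*exp(-t).
For the particular solution try q_p = A0 + A1*t + A2*t^2. Substituting and matching coefficients of each power of t gives A0 = 3/4, A1 = -1/2, A2 = 2, so q_p = 3/4 + 2*t^2 - t/2.
General solution: q = 3/4 + 2*t^2 - t/2 + C1*exp(2*t) + C2*exp(-t).
Apply the initial conditions: q(0) = 3/4 + C1 + C2 = 2 and q'(0) = -1/2 - C2 + 2*C1 = -2. Solving gives C1 = -1/12, C2 = 4/3.

q = 3/4 + 2*t**2 - t/2 - exp(2*t)/12 + 4*exp(-t)/3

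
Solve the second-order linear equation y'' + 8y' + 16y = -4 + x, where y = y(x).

Characteristic equation r² + 8r + 16 = 0 has discriminant (8)² - 4·(16) = 0, so r = -4 is a repeated root.
Hence y_h = (C1 + C2*x)*exp(-4*x).
For the particular solution try y_p = A0 + A1*x. Substituting and matching coefficients of each power of x gives A0 = -9/32, A1 = 1/16, so y_p = -9/32 + x/16.

y = -9/32 + x/16 + C1*exp(-4*x) + C2*x*exp(-4*x)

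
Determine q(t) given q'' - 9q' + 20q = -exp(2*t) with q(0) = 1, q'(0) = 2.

Characteristic equation r² - 9r + 20 = 0 factors as (r - 4)(r - 5) = 0, so r = 4, 5.
Hence q_h = C1*exp(4*t) + C2*exp(5*t).
Try q_p = A*exp(2*t). Substituting into the equation and dividing by exp(2*t) gives A = -1/6, so q_p = -exp(2*t)/6.
General solution: q = -exp(2*t)/6 + C1*exp(4*t) + C2*exp(5*t).
Apply the initial conditions: q(0) = -1/6 + C1 + C2 = 1 and q'(0) = -1/3 + 4*C1 + 5*C2 = 2. Solving gives C1 = 7/2, C2 = -7/3.

q = -7*exp(5*t)/3 - exp(2*t)/6 + 7*exp(4*t)/2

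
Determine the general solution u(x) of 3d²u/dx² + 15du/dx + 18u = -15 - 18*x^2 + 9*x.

u = -83/36 - x**2 + 13*x/6 + C1*exp(-2*x) + C2*exp(-3*x)

Divide through by 3: u'' + 5u' + 6u = -5 - 6*x^2 + 3*x.
Characteristic equation r² + 5r + 6 = 0 factors as (r + 2)(r + 3) = 0, so r = -2, -3.
Hence u_h = C1*exp(-2*x) + C2*exp(-3*x).
For the particular solution try u_p = A0 + A1*x + A2*x^2. Substituting and matching coefficients of each power of x gives A0 = -83/36, A1 = 13/6, A2 = -1, so u_p = -83/36 - x^2 + 13*x/6.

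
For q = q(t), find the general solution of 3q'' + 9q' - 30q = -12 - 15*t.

Divide through by 3: q'' + 3q' - 10q = -4 - 5*t.
Characteristic equation r² + 3r - 10 = 0 factors as (r - 2)(r + 5) = 0, so r = 2, -5.
Hence q_h = C1*exp(2*t) + C2*exp(-5*t).
For the particular solution try q_p = A0 + A1*t. Substituting and matching coefficients of each power of t gives A0 = 11/20, A1 = 1/2, so q_p = 11/20 + t/2.

q = 11/20 + t/2 + C1*exp(2*t) + C2*exp(-5*t)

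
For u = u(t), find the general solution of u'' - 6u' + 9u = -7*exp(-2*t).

Characteristic equation r² - 6r + 9 = 0 has discriminant (-6)² - 4·(9) = 0, so r = 3 is a repeated root.
Hence u_h = (C1 + C2*t)*exp(3*t).
Try u_p = A*exp(-2*t). Substituting into the equation and dividing by exp(-2*t) gives A = -7/25, so u_p = -7*exp(-2*t)/25.

u = -7*exp(-2*t)/25 + C1*exp(3*t) + C2*t*exp(3*t)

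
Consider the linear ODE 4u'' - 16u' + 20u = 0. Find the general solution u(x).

u = C1*cos(x)*exp(2*x) + C2*exp(2*x)*sin(x)

Divide through by 4: u'' - 4u' + 5u = 0.
Characteristic equation r² - 4r + 5 = 0 has discriminant (-4)² - 4·(5) = -4 < 0, so r = 2 ± i.
Hence u_h = C1*cos(x)*exp(2*x) + C2*exp(2*x)*sin(x).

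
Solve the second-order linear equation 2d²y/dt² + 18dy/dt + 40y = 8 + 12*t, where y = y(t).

y = 13/200 + 3*t/10 + C1*exp(-4*t) + C2*exp(-5*t)

Divide through by 2: y'' + 9y' + 20y = 4 + 6*t.
Characteristic equation r² + 9r + 20 = 0 factors as (r + 4)(r + 5) = 0, so r = -4, -5.
Hence y_h = C1*exp(-4*t) + C2*exp(-5*t).
For the particular solution try y_p = A0 + A1*t. Substituting and matching coefficients of each power of t gives A0 = 13/200, A1 = 3/10, so y_p = 13/200 + 3*t/10.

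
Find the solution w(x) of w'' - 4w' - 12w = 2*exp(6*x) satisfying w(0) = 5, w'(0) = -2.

Characteristic equation r² - 4r - 12 = 0 factors as (r - 6)(r + 2) = 0, so r = 6, -2.
Hence w_h = C1*exp(6*x) + C2*exp(-2*x).
Since exp(6*x) solves the homogeneous equation (r = 6 is a root of multiplicity 1), multiply the trial by x. Try w_p = A*x*exp(6*x). Substituting into the equation and dividing by exp(6*x) gives A = 1/4, so w_p = x*exp(6*x)/4.
General solution: w = C1*exp(6*x) + C2*exp(-2*x) + x*exp(6*x)/4.
Apply the initial conditions: w(0) = C1 + C2 = 5 and w'(0) = 1/4 - 2*C2 + 6*C1 = -2. Solving gives C1 = 31/32, C2 = 129/32.

w = 31*exp(6*x)/32 + 129*exp(-2*x)/32 + x*exp(6*x)/4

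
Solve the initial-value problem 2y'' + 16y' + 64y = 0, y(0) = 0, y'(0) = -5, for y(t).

Divide through by 2: y'' + 8y' + 32y = 0.
Characteristic equation r² + 8r + 32 = 0 has discriminant (8)² - 4·(32) = -64 < 0, so r = -4 ± 4i.
Hence y_h = C1*cos(4*t)*exp(-4*t) + C2*exp(-4*t)*sin(4*t).
Apply the initial conditions: y(0) = C1 = 0 and y'(0) = -4*C1 + 4*C2 = -5. Solving gives C1 = 0, C2 = -5/4.

y = -5*exp(-4*t)*sin(4*t)/4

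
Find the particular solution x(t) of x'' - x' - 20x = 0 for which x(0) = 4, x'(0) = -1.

x = 5*exp(5*t)/3 + 7*exp(-4*t)/3

Characteristic equation r² - r - 20 = 0 factors as (r - 5)(r + 4) = 0, so r = 5, -4.
Hence x_h = C1*exp(5*t) + C2*exp(-4*t).
Apply the initial conditions: x(0) = C1 + C2 = 4 and x'(0) = -4*C2 + 5*C1 = -1. Solving gives C1 = 5/3, C2 = 7/3.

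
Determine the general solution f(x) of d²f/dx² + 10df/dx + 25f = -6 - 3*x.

Characteristic equation r² + 10r + 25 = 0 has discriminant (10)² - 4·(25) = 0, so r = -5 is a repeated root.
Hence f_h = (C1 + C2*x)*exp(-5*x).
For the particular solution try f_p = A0 + A1*x. Substituting and matching coefficients of each power of x gives A0 = -24/125, A1 = -3/25, so f_p = -24/125 - 3*x/25.

f = -24/125 - 3*x/25 + C1*exp(-5*x) + C2*x*exp(-5*x)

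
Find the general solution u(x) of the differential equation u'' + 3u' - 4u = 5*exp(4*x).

u = 5*exp(4*x)/24 + C1*exp(x) + C2*exp(-4*x)

Characteristic equation r² + 3r - 4 = 0 factors as (r - 1)(r + 4) = 0, so r = 1, -4.
Hence u_h = C1*exp(x) + C2*exp(-4*x).
Try u_p = A*exp(4*x). Substituting into the equation and dividing by exp(4*x) gives A = 5/24, so u_p = 5*exp(4*x)/24.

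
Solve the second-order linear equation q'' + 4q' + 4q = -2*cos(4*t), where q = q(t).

q = -2*sin(4*t)/25 + 3*cos(4*t)/50 + C1*exp(-2*t) + C2*t*exp(-2*t)

Characteristic equation r² + 4r + 4 = 0 has discriminant (4)² - 4·(4) = 0, so r = -2 is a repeated root.
Hence q_h = (C1 + C2*t)*exp(-2*t).
Try q_p = A*cos(4*t) + B*sin(4*t). Substituting and equating the coefficients of cos(4t) and sin(4t) gives A = 3/50, B = -2/25, so q_p = -2*sin(4*t)/25 + 3*cos(4*t)/50.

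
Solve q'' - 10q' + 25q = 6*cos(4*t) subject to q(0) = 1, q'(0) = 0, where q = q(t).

Characteristic equation r² - 10r + 25 = 0 has discriminant (-10)² - 4·(25) = 0, so r = 5 is a repeated root.
Hence q_h = (C1 + C2*t)*exp(5*t).
Try q_p = A*cos(4*t) + B*sin(4*t). Substituting and equating the coefficients of cos(4t) and sin(4t) gives A = 54/1681, B = -240/1681, so q_p = -240*sin(4*t)/1681 + 54*cos(4*t)/1681.
General solution: q = -240*sin(4*t)/1681 + 54*cos(4*t)/1681 + C1*exp(5*t) + C2*t*exp(5*t).
Apply the initial conditions: q(0) = 54/1681 + C1 = 1 and q'(0) = -960/1681 + C2 + 5*C1 = 0. Solving gives C1 = 1627/1681, C2 = -175/41.

q = -240*sin(4*t)/1681 + 54*cos(4*t)/1681 + 1627*exp(5*t)/1681 - 175*t*exp(5*t)/41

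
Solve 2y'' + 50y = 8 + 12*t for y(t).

Divide through by 2: y'' + 25y = 4 + 6*t.
Characteristic equation r² + 25 = 0 has discriminant (0)² - 4·(25) = -100 < 0, so r = ± 5i.
Hence y_h = C1*cos(5*t) + C2*sin(5*t).
For the particular solution try y_p = A0 + A1*t. Substituting and matching coefficients of each power of t gives A0 = 4/25, A1 = 6/25, so y_p = 4/25 + 6*t/25.

y = 4/25 + 6*t/25 + C1*cos(5*t) + C2*sin(5*t)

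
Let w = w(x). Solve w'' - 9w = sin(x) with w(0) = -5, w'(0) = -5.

w = -199*exp(3*x)/60 - 101*exp(-3*x)/60 - sin(x)/10

Characteristic equation r² - 9 = 0 factors as (r + 3)(r - 3) = 0, so r = -3, 3.
Hence w_h = C1*exp(-3*x) + C2*exp(3*x).
Try w_p = A*cos(x) + B*sin(x). Substituting and equating the coefficients of cos(x) and sin(x) gives A = 0, B = -1/10, so w_p = -sin(x)/10.
General solution: w = -sin(x)/10 + C1*exp(-3*x) + C2*exp(3*x).
Apply the initial conditions: w(0) = C1 + C2 = -5 and w'(0) = -1/10 - 3*C1 + 3*C2 = -5. Solving gives C1 = -101/60, C2 = -199/60.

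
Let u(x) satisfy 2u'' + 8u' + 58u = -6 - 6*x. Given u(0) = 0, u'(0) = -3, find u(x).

u = -75/841 - 3*x/29 - 2286*exp(-2*x)*sin(5*x)/4205 + 75*cos(5*x)*exp(-2*x)/841

Divide through by 2: u'' + 4u' + 29u = -3 - 3*x.
Characteristic equation r² + 4r + 29 = 0 has discriminant (4)² - 4·(29) = -100 < 0, so r = -2 ± 5i.
Hence u_h = C1*cos(5*x)*exp(-2*x) + C2*exp(-2*x)*sin(5*x).
For the particular solution try u_p = A0 + A1*x. Substituting and matching coefficients of each power of x gives A0 = -75/841, A1 = -3/29, so u_p = -75/841 - 3*x/29.
General solution: u = -75/841 - 3*x/29 + C1*cos(5*x)*exp(-2*x) + C2*exp(-2*x)*sin(5*x).
Apply the initial conditions: u(0) = -75/841 + C1 = 0 and u'(0) = -3/29 - 2*C1 + 5*C2 = -3. Solving gives C1 = 75/841, C2 = -2286/4205.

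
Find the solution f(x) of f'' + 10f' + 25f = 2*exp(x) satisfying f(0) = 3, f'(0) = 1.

Characteristic equation r² + 10r + 25 = 0 has discriminant (10)² - 4·(25) = 0, so r = -5 is a repeated root.
Hence f_h = (C1 + C2*x)*exp(-5*x).
Try f_p = A*exp(x). Substituting into the equation and dividing by exp(x) gives A = 1/18, so f_p = exp(x)/18.
General solution: f = exp(x)/18 + C1*exp(-5*x) + C2*x*exp(-5*x).
Apply the initial conditions: f(0) = 1/18 + C1 = 3 and f'(0) = 1/18 + C2 - 5*C1 = 1. Solving gives C1 = 53/18, C2 = 47/3.

f = exp(x)/18 + 53*exp(-5*x)/18 + 47*x*exp(-5*x)/3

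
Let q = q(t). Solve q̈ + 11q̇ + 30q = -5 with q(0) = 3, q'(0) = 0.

q = -1/6 + 19*exp(-5*t) - 95*exp(-6*t)/6

Characteristic equation r² + 11r + 30 = 0 factors as (r + 6)(r + 5) = 0, so r = -6, -5.
Hence q_h = C1*exp(-6*t) + C2*exp(-5*t).
For the particular solution try q_p = A0. Substituting and matching coefficients of each power of t gives A0 = -1/6, so q_p = -1/6.
General solution: q = -1/6 + C1*exp(-6*t) + C2*exp(-5*t).
Apply the initial conditions: q(0) = -1/6 + C1 + C2 = 3 and q'(0) = -6*C1 - 5*C2 = 0. Solving gives C1 = -95/6, C2 = 19.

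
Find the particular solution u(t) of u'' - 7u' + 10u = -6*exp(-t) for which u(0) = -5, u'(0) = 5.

Characteristic equation r² - 7r + 10 = 0 factors as (r - 5)(r - 2) = 0, so r = 5, 2.
Hence u_h = C1*exp(5*t) + C2*exp(2*t).
Try u_p = A*exp(-t). Substituting into the equation and dividing by exp(-t) gives A = -1/3, so u_p = -exp(-t)/3.
General solution: u = -exp(-t)/3 + C1*exp(5*t) + C2*exp(2*t).
Apply the initial conditions: u(0) = -1/3 + C1 + C2 = -5 and u'(0) = 1/3 + 2*C2 + 5*C1 = 5. Solving gives C1 = 14/3, C2 = -28/3.

u = -28*exp(2*t)/3 - exp(-t)/3 + 14*exp(5*t)/3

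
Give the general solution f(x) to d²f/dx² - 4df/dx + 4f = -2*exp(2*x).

Characteristic equation r² - 4r + 4 = 0 has discriminant (-4)² - 4·(4) = 0, so r = 2 is a repeated root.
Hence f_h = (C1 + C2*x)*exp(2*x).
Since exp(2*x) solves the homogeneous equation (r = 2 is a root of multiplicity 2), multiply the trial by x^2. Try f_p = A*x^2*exp(2*x). Substituting into the equation and dividing by exp(2*x) gives A = -1, so f_p = -x^2*exp(2*x).

f = C1*exp(2*x) - x**2*exp(2*x) + C2*x*exp(2*x)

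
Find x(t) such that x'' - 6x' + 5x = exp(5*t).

x = C1*exp(t) + C2*exp(5*t) + t*exp(5*t)/4

Characteristic equation r² - 6r + 5 = 0 factors as (r - 1)(r - 5) = 0, so r = 1, 5.
Hence x_h = C1*exp(t) + C2*exp(5*t).
Since exp(5*t) solves the homogeneous equation (r = 5 is a root of multiplicity 1), multiply the trial by t. Try x_p = A*t*exp(5*t). Substituting into the equation and dividing by exp(5*t) gives A = 1/4, so x_p = t*exp(5*t)/4.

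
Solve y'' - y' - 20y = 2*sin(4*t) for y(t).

y = -9*sin(4*t)/164 + cos(4*t)/164 + C1*exp(5*t) + C2*exp(-4*t)

Characteristic equation r² - r - 20 = 0 factors as (r - 5)(r + 4) = 0, so r = 5, -4.
Hence y_h = C1*exp(5*t) + C2*exp(-4*t).
Try y_p = A*cos(4*t) + B*sin(4*t). Substituting and equating the coefficients of cos(4t) and sin(4t) gives A = 1/164, B = -9/164, so y_p = -9*sin(4*t)/164 + cos(4*t)/164.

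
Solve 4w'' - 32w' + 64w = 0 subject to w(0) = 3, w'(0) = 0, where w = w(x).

w = 3*exp(4*x) - 12*x*exp(4*x)

Divide through by 4: w'' - 8w' + 16w = 0.
Characteristic equation r² - 8r + 16 = 0 has discriminant (-8)² - 4·(16) = 0, so r = 4 is a repeated root.
Hence w_h = (C1 + C2*x)*exp(4*x).
Apply the initial conditions: w(0) = C1 = 3 and w'(0) = C2 + 4*C1 = 0. Solving gives C1 = 3, C2 = -12.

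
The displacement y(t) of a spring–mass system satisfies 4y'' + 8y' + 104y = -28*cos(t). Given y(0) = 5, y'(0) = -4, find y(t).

Divide through by 4: y'' + 2y' + 26y = -7*cos(t).
Characteristic equation r² + 2r + 26 = 0 has discriminant (2)² - 4·(26) = -100 < 0, so r = -1 ± 5i.
Hence y_h = C1*cos(5*t)*exp(-t) + C2*exp(-t)*sin(5*t).
Try y_p = A*cos(t) + B*sin(t). Substituting and equating the coefficients of cos(t) and sin(t) gives A = -175/629, B = -14/629, so y_p = -175*cos(t)/629 - 14*sin(t)/629.
General solution: y = -175*cos(t)/629 - 14*sin(t)/629 + C1*cos(5*t)*exp(-t) + C2*exp(-t)*sin(5*t).
Apply the initial conditions: y(0) = -175/629 + C1 = 5 and y'(0) = -14/629 - C1 + 5*C2 = -4. Solving gives C1 = 3320/629, C2 = 818/3145.

y = -175*cos(t)/629 - 14*sin(t)/629 + 818*exp(-t)*sin(5*t)/3145 + 3320*cos(5*t)*exp(-t)/629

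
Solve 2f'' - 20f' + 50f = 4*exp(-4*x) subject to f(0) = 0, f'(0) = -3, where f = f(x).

f = -2*exp(5*x)/81 + 2*exp(-4*x)/81 - 25*x*exp(5*x)/9

Divide through by 2: f'' - 10f' + 25f = 2*exp(-4*x).
Characteristic equation r² - 10r + 25 = 0 has discriminant (-10)² - 4·(25) = 0, so r = 5 is a repeated root.
Hence f_h = (C1 + C2*x)*exp(5*x).
Try f_p = A*exp(-4*x). Substituting into the equation and dividing by exp(-4*x) gives A = 2/81, so f_p = 2*exp(-4*x)/81.
General solution: f = 2*exp(-4*x)/81 + C1*exp(5*x) + C2*x*exp(5*x).
Apply the initial conditions: f(0) = 2/81 + C1 = 0 and f'(0) = -8/81 + C2 + 5*C1 = -3. Solving gives C1 = -2/81, C2 = -25/9.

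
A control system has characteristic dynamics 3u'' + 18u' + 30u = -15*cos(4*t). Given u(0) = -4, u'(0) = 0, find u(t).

u = -10*sin(4*t)/51 + 5*cos(4*t)/102 - 1159*exp(-3*t)*sin(t)/102 - 413*cos(t)*exp(-3*t)/102

Divide through by 3: u'' + 6u' + 10u = -5*cos(4*t).
Characteristic equation r² + 6r + 10 = 0 has discriminant (6)² - 4·(10) = -4 < 0, so r = -3 ± i.
Hence u_h = C1*cos(t)*exp(-3*t) + C2*exp(-3*t)*sin(t).
Try u_p = A*cos(4*t) + B*sin(4*t). Substituting and equating the coefficients of cos(4t) and sin(4t) gives A = 5/102, B = -10/51, so u_p = -10*sin(4*t)/51 + 5*cos(4*t)/102.
General solution: u = -10*sin(4*t)/51 + 5*cos(4*t)/102 + C1*cos(t)*exp(-3*t) + C2*exp(-3*t)*sin(t).
Apply the initial conditions: u(0) = 5/102 + C1 = -4 and u'(0) = -40/51 + C2 - 3*C1 = 0. Solving gives C1 = -413/102, C2 = -1159/102.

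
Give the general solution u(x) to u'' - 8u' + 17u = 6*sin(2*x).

Characteristic equation r² - 8r + 17 = 0 has discriminant (-8)² - 4·(17) = -4 < 0, so r = 4 ± i.
Hence u_h = C1*cos(x)*exp(4*x) + C2*exp(4*x)*sin(x).
Try u_p = A*cos(2*x) + B*sin(2*x). Substituting and equating the coefficients of cos(2x) and sin(2x) gives A = 96/425, B = 78/425, so u_p = 78*sin(2*x)/425 + 96*cos(2*x)/425.

u = 78*sin(2*x)/425 + 96*cos(2*x)/425 + C1*cos(x)*exp(4*x) + C2*exp(4*x)*sin(x)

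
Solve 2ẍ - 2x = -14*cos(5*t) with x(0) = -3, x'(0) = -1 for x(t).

x = -111*exp(t)/52 - 59*exp(-t)/52 + 7*cos(5*t)/26

Divide through by 2: x'' - x = -7*cos(5*t).
Characteristic equation r² - 1 = 0 factors as (r + 1)(r - 1) = 0, so r = -1, 1.
Hence x_h = C1*exp(-t) + C2*exp(t).
Try x_p = A*cos(5*t) + B*sin(5*t). Substituting and equating the coefficients of cos(5t) and sin(5t) gives A = 7/26, B = 0, so x_p = 7*cos(5*t)/26.
General solution: x = 7*cos(5*t)/26 + C1*exp(-t) + C2*exp(t).
Apply the initial conditions: x(0) = 7/26 + C1 + C2 = -3 and x'(0) = C2 - C1 = -1. Solving gives C1 = -59/52, C2 = -111/52.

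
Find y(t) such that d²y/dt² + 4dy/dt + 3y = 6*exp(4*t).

y = 6*exp(4*t)/35 + C1*exp(-t) + C2*exp(-3*t)

Characteristic equation r² + 4r + 3 = 0 factors as (r + 1)(r + 3) = 0, so r = -1, -3.
Hence y_h = C1*exp(-t) + C2*exp(-3*t).
Try y_p = A*exp(4*t). Substituting into the equation and dividing by exp(4*t) gives A = 6/35, so y_p = 6*exp(4*t)/35.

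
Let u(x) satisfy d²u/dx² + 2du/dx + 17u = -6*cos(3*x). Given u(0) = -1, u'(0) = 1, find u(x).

Characteristic equation r² + 2r + 17 = 0 has discriminant (2)² - 4·(17) = -64 < 0, so r = -1 ± 4i.
Hence u_h = C1*cos(4*x)*exp(-x) + C2*exp(-x)*sin(4*x).
Try u_p = A*cos(3*x) + B*sin(3*x). Substituting and equating the coefficients of cos(3x) and sin(3x) gives A = -12/25, B = -9/25, so u_p = -12*cos(3*x)/25 - 9*sin(3*x)/25.
General solution: u = -12*cos(3*x)/25 - 9*sin(3*x)/25 + C1*cos(4*x)*exp(-x) + C2*exp(-x)*sin(4*x).
Apply the initial conditions: u(0) = -12/25 + C1 = -1 and u'(0) = -27/25 - C1 + 4*C2 = 1. Solving gives C1 = -13/25, C2 = 39/100.

u = -12*cos(3*x)/25 - 9*sin(3*x)/25 - 13*cos(4*x)*exp(-x)/25 + 39*exp(-x)*sin(4*x)/100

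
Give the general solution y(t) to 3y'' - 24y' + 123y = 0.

y = C1*cos(5*t)*exp(4*t) + C2*exp(4*t)*sin(5*t)

Divide through by 3: y'' - 8y' + 41y = 0.
Characteristic equation r² - 8r + 41 = 0 has discriminant (-8)² - 4·(41) = -100 < 0, so r = 4 ± 5i.
Hence y_h = C1*cos(5*t)*exp(4*t) + C2*exp(4*t)*sin(5*t).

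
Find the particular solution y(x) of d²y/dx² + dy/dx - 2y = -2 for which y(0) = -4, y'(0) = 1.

y = 1 - 3*exp(x) - 2*exp(-2*x)

Characteristic equation r² + r - 2 = 0 factors as (r + 2)(r - 1) = 0, so r = -2, 1.
Hence y_h = C1*exp(-2*x) + C2*exp(x).
For the particular solution try y_p = A0. Substituting and matching coefficients of each power of x gives A0 = 1, so y_p = 1.
General solution: y = 1 + C1*exp(-2*x) + C2*exp(x).
Apply the initial conditions: y(0) = 1 + C1 + C2 = -4 and y'(0) = C2 - 2*C1 = 1. Solving gives C1 = -2, C2 = -3.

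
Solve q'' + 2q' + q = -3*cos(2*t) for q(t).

Characteristic equation r² + 2r + 1 = 0 has discriminant (2)² - 4·(1) = 0, so r = -1 is a repeated root.
Hence q_h = (C1 + C2*t)*exp(-t).
Try q_p = A*cos(2*t) + B*sin(2*t). Substituting and equating the coefficients of cos(2t) and sin(2t) gives A = 9/25, B = -12/25, so q_p = -12*sin(2*t)/25 + 9*cos(2*t)/25.

q = -12*sin(2*t)/25 + 9*cos(2*t)/25 + C1*exp(-t) + C2*t*exp(-t)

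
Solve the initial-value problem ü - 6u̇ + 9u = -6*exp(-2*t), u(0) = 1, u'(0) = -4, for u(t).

u = -6*exp(-2*t)/25 + 31*exp(3*t)/25 - 41*t*exp(3*t)/5

Characteristic equation r² - 6r + 9 = 0 has discriminant (-6)² - 4·(9) = 0, so r = 3 is a repeated root.
Hence u_h = (C1 + C2*t)*exp(3*t).
Try u_p = A*exp(-2*t). Substituting into the equation and dividing by exp(-2*t) gives A = -6/25, so u_p = -6*exp(-2*t)/25.
General solution: u = -6*exp(-2*t)/25 + C1*exp(3*t) + C2*t*exp(3*t).
Apply the initial conditions: u(0) = -6/25 + C1 = 1 and u'(0) = 12/25 + C2 + 3*C1 = -4. Solving gives C1 = 31/25, C2 = -41/5.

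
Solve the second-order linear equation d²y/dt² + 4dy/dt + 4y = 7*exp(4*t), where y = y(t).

y = 7*exp(4*t)/36 + C1*exp(-2*t) + C2*t*exp(-2*t)

Characteristic equation r² + 4r + 4 = 0 has discriminant (4)² - 4·(4) = 0, so r = -2 is a repeated root.
Hence y_h = (C1 + C2*t)*exp(-2*t).
Try y_p = A*exp(4*t). Substituting into the equation and dividing by exp(4*t) gives A = 7/36, so y_p = 7*exp(4*t)/36.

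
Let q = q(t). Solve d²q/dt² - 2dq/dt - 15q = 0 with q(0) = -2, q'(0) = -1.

q = -9*exp(-3*t)/8 - 7*exp(5*t)/8

Characteristic equation r² - 2r - 15 = 0 factors as (r + 3)(r - 5) = 0, so r = -3, 5.
Hence q_h = C1*exp(-3*t) + C2*exp(5*t).
Apply the initial conditions: q(0) = C1 + C2 = -2 and q'(0) = -3*C1 + 5*C2 = -1. Solving gives C1 = -9/8, C2 = -7/8.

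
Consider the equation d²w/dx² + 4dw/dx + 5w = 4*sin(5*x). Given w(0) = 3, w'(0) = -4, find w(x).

w = -cos(5*x)/10 - sin(5*x)/10 + 27*exp(-2*x)*sin(x)/10 + 31*cos(x)*exp(-2*x)/10

Characteristic equation r² + 4r + 5 = 0 has discriminant (4)² - 4·(5) = -4 < 0, so r = -2 ± i.
Hence w_h = C1*cos(x)*exp(-2*x) + C2*exp(-2*x)*sin(x).
Try w_p = A*cos(5*x) + B*sin(5*x). Substituting and equating the coefficients of cos(5x) and sin(5x) gives A = -1/10, B = -1/10, so w_p = -cos(5*x)/10 - sin(5*x)/10.
General solution: w = -cos(5*x)/10 - sin(5*x)/10 + C1*cos(x)*exp(-2*x) + C2*exp(-2*x)*sin(x).
Apply the initial conditions: w(0) = -1/10 + C1 = 3 and w'(0) = -1/2 + C2 - 2*C1 = -4. Solving gives C1 = 31/10, C2 = 27/10.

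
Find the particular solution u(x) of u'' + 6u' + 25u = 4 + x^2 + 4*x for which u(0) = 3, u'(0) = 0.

Characteristic equation r² + 6r + 25 = 0 has discriminant (6)² - 4·(25) = -64 < 0, so r = -3 ± 4i.
Hence u_h = C1*cos(4*x)*exp(-3*x) + C2*exp(-3*x)*sin(4*x).
For the particular solution try u_p = A0 + A1*x + A2*x^2. Substituting and matching coefficients of each power of x gives A0 = 1922/15625, A1 = 88/625, A2 = 1/25, so u_p = 1922/15625 + x^2/25 + 88*x/625.
General solution: u = 1922/15625 + x^2/25 + 88*x/625 + C1*cos(4*x)*exp(-3*x) + C2*exp(-3*x)*sin(4*x).
Apply the initial conditions: u(0) = 1922/15625 + C1 = 3 and u'(0) = 88/625 - 3*C1 + 4*C2 = 0. Solving gives C1 = 44953/15625, C2 = 132659/62500.

u = 1922/15625 + x**2/25 + 88*x/625 + 44953*cos(4*x)*exp(-3*x)/15625 + 132659*exp(-3*x)*sin(4*x)/62500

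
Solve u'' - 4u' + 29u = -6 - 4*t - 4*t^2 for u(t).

Characteristic equation r² - 4r + 29 = 0 has discriminant (-4)² - 4·(29) = -100 < 0, so r = 2 ± 5i.
Hence u_h = C1*cos(5*t)*exp(2*t) + C2*exp(2*t)*sin(5*t).
For the particular solution try u_p = A0 + A1*t + A2*t^2. Substituting and matching coefficients of each power of t gives A0 = -5406/24389, A1 = -148/841, A2 = -4/29, so u_p = -5406/24389 - 148*t/841 - 4*t^2/29.

u = -5406/24389 - 148*t/841 - 4*t**2/29 + C1*cos(5*t)*exp(2*t) + C2*exp(2*t)*sin(5*t)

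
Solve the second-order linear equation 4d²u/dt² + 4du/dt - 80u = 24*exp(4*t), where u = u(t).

u = C1*exp(4*t) + C2*exp(-5*t) + 2*t*exp(4*t)/3

Divide through by 4: u'' + u' - 20u = 6*exp(4*t).
Characteristic equation r² + r - 20 = 0 factors as (r - 4)(r + 5) = 0, so r = 4, -5.
Hence u_h = C1*exp(4*t) + C2*exp(-5*t).
Since exp(4*t) solves the homogeneous equation (r = 4 is a root of multiplicity 1), multiply the trial by t. Try u_p = A*t*exp(4*t). Substituting into the equation and dividing by exp(4*t) gives A = 2/3, so u_p = 2*t*exp(4*t)/3.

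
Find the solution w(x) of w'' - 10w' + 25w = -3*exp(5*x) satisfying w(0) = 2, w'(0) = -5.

Characteristic equation r² - 10r + 25 = 0 has discriminant (-10)² - 4·(25) = 0, so r = 5 is a repeated root.
Hence w_h = (C1 + C2*x)*exp(5*x).
Since exp(5*x) solves the homogeneous equation (r = 5 is a root of multiplicity 2), multiply the trial by x^2. Try w_p = A*x^2*exp(5*x). Substituting into the equation and dividing by exp(5*x) gives A = -3/2, so w_p = -3*x^2*exp(5*x)/2.
General solution: w = C1*exp(5*x) - 3*x^2*exp(5*x)/2 + C2*x*exp(5*x).
Apply the initial conditions: w(0) = C1 = 2 and w'(0) = C2 + 5*C1 = -5. Solving gives C1 = 2, C2 = -15.

w = 2*exp(5*x) - 15*x*exp(5*x) - 3*x**2*exp(5*x)/2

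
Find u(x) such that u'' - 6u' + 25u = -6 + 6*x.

u = -114/625 + 6*x/25 + C1*cos(4*x)*exp(3*x) + C2*exp(3*x)*sin(4*x)

Characteristic equation r² - 6r + 25 = 0 has discriminant (-6)² - 4·(25) = -64 < 0, so r = 3 ± 4i.
Hence u_h = C1*cos(4*x)*exp(3*x) + C2*exp(3*x)*sin(4*x).
For the particular solution try u_p = A0 + A1*x. Substituting and matching coefficients of each power of x gives A0 = -114/625, A1 = 6/25, so u_p = -114/625 + 6*x/25.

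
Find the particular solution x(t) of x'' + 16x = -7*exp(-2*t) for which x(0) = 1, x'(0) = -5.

Characteristic equation r² + 16 = 0 has discriminant (0)² - 4·(16) = -64 < 0, so r = ± 4i.
Hence x_h = C1*cos(4*t) + C2*sin(4*t).
Try x_p = A*exp(-2*t). Substituting into the equation and dividing by exp(-2*t) gives A = -7/20, so x_p = -7*exp(-2*t)/20.
General solution: x = -7*exp(-2*t)/20 + C1*cos(4*t) + C2*sin(4*t).
Apply the initial conditions: x(0) = -7/20 + C1 = 1 and x'(0) = 7/10 + 4*C2 = -5. Solving gives C1 = 27/20, C2 = -57/40.

x = -57*sin(4*t)/40 - 7*exp(-2*t)/20 + 27*cos(4*t)/20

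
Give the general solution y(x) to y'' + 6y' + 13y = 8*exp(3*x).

y = exp(3*x)/5 + C1*cos(2*x)*exp(-3*x) + C2*exp(-3*x)*sin(2*x)

Characteristic equation r² + 6r + 13 = 0 has discriminant (6)² - 4·(13) = -16 < 0, so r = -3 ± 2i.
Hence y_h = C1*cos(2*x)*exp(-3*x) + C2*exp(-3*x)*sin(2*x).
Try y_p = A*exp(3*x). Substituting into the equation and dividing by exp(3*x) gives A = 1/5, so y_p = exp(3*x)/5.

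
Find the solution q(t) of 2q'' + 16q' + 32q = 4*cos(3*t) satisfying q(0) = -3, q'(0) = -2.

Divide through by 2: q'' + 8q' + 16q = 2*cos(3*t).
Characteristic equation r² + 8r + 16 = 0 has discriminant (8)² - 4·(16) = 0, so r = -4 is a repeated root.
Hence q_h = (C1 + C2*t)*exp(-4*t).
Try q_p = A*cos(3*t) + B*sin(3*t). Substituting and equating the coefficients of cos(3t) and sin(3t) gives A = 14/625, B = 48/625, so q_p = 14*cos(3*t)/625 + 48*sin(3*t)/625.
General solution: q = 14*cos(3*t)/625 + 48*sin(3*t)/625 + C1*exp(-4*t) + C2*t*exp(-4*t).
Apply the initial conditions: q(0) = 14/625 + C1 = -3 and q'(0) = 144/625 + C2 - 4*C1 = -2. Solving gives C1 = -1889/625, C2 = -358/25.

q = -1889*exp(-4*t)/625 + 14*cos(3*t)/625 + 48*sin(3*t)/625 - 358*t*exp(-4*t)/25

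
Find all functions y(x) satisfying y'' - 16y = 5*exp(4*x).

Characteristic equation r² - 16 = 0 factors as (r + 4)(r - 4) = 0, so r = -4, 4.
Hence y_h = C1*exp(-4*x) + C2*exp(4*x).
Since exp(4*x) solves the homogeneous equation (r = 4 is a root of multiplicity 1), multiply the trial by x. Try y_p = A*x*exp(4*x). Substituting into the equation and dividing by exp(4*x) gives A = 5/8, so y_p = 5*x*exp(4*x)/8.

y = C1*exp(-4*x) + C2*exp(4*x) + 5*x*exp(4*x)/8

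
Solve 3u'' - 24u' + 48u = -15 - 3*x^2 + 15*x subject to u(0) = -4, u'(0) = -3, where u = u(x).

u = -23/128 - 489*exp(4*x)/128 - x**2/16 + x/4 + 385*x*exp(4*x)/32

Divide through by 3: u'' - 8u' + 16u = -5 - x^2 + 5*x.
Characteristic equation r² - 8r + 16 = 0 has discriminant (-8)² - 4·(16) = 0, so r = 4 is a repeated root.
Hence u_h = (C1 + C2*x)*exp(4*x).
For the particular solution try u_p = A0 + A1*x + A2*x^2. Substituting and matching coefficients of each power of x gives A0 = -23/128, A1 = 1/4, A2 = -1/16, so u_p = -23/128 - x^2/16 + x/4.
General solution: u = -23/128 - x^2/16 + x/4 + C1*exp(4*x) + C2*x*exp(4*x).
Apply the initial conditions: u(0) = -23/128 + C1 = -4 and u'(0) = 1/4 + C2 + 4*C1 = -3. Solving gives C1 = -489/128, C2 = 385/32.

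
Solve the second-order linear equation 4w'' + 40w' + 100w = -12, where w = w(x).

Divide through by 4: w'' + 10w' + 25w = -3.
Characteristic equation r² + 10r + 25 = 0 has discriminant (10)² - 4·(25) = 0, so r = -5 is a repeated root.
Hence w_h = (C1 + C2*x)*exp(-5*x).
For the particular solution try w_p = A0. Substituting and matching coefficients of each power of x gives A0 = -3/25, so w_p = -3/25.

w = -3/25 + C1*exp(-5*x) + C2*x*exp(-5*x)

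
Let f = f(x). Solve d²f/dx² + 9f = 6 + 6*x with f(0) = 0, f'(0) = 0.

f = 2/3 - 2*cos(3*x)/3 - 2*sin(3*x)/9 + 2*x/3

Characteristic equation r² + 9 = 0 has discriminant (0)² - 4·(9) = -36 < 0, so r = ± 3i.
Hence f_h = C1*cos(3*x) + C2*sin(3*x).
For the particular solution try f_p = A0 + A1*x. Substituting and matching coefficients of each power of x gives A0 = 2/3, A1 = 2/3, so f_p = 2/3 + 2*x/3.
General solution: f = 2/3 + 2*x/3 + C1*cos(3*x) + C2*sin(3*x).
Apply the initial conditions: f(0) = 2/3 + C1 = 0 and f'(0) = 2/3 + 3*C2 = 0. Solving gives C1 = -2/3, C2 = -2/9.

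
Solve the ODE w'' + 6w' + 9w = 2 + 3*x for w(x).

Characteristic equation r² + 6r + 9 = 0 has discriminant (6)² - 4·(9) = 0, so r = -3 is a repeated root.
Hence w_h = (C1 + C2*x)*exp(-3*x).
For the particular solution try w_p = A0 + A1*x. Substituting and matching coefficients of each power of x gives A0 = 0, A1 = 1/3, so w_p = x/3.

w = x/3 + C1*exp(-3*x) + C2*x*exp(-3*x)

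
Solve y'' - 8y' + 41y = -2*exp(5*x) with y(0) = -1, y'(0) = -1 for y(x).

y = -exp(5*x)/13 - 12*cos(5*x)*exp(4*x)/13 + 8*exp(4*x)*sin(5*x)/13

Characteristic equation r² - 8r + 41 = 0 has discriminant (-8)² - 4·(41) = -100 < 0, so r = 4 ± 5i.
Hence y_h = C1*cos(5*x)*exp(4*x) + C2*exp(4*x)*sin(5*x).
Try y_p = A*exp(5*x). Substituting into the equation and dividing by exp(5*x) gives A = -1/13, so y_p = -exp(5*x)/13.
General solution: y = -exp(5*x)/13 + C1*cos(5*x)*exp(4*x) + C2*exp(4*x)*sin(5*x).
Apply the initial conditions: y(0) = -1/13 + C1 = -1 and y'(0) = -5/13 + 4*C1 + 5*C2 = -1. Solving gives C1 = -12/13, C2 = 8/13.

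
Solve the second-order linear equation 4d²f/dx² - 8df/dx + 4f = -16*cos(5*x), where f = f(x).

f = 10*sin(5*x)/169 + 24*cos(5*x)/169 + C1*exp(x) + C2*x*exp(x)

Divide through by 4: f'' - 2f' + f = -4*cos(5*x).
Characteristic equation r² - 2r + 1 = 0 has discriminant (-2)² - 4·(1) = 0, so r = 1 is a repeated root.
Hence f_h = (C1 + C2*x)*exp(x).
Try f_p = A*cos(5*x) + B*sin(5*x). Substituting and equating the coefficients of cos(5x) and sin(5x) gives A = 24/169, B = 10/169, so f_p = 10*sin(5*x)/169 + 24*cos(5*x)/169.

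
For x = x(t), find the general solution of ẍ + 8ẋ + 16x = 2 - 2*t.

x = 3/16 - t/8 + C1*exp(-4*t) + C2*t*exp(-4*t)

Characteristic equation r² + 8r + 16 = 0 has discriminant (8)² - 4·(16) = 0, so r = -4 is a repeated root.
Hence x_h = (C1 + C2*t)*exp(-4*t).
For the particular solution try x_p = A0 + A1*t. Substituting and matching coefficients of each power of t gives A0 = 3/16, A1 = -1/8, so x_p = 3/16 - t/8.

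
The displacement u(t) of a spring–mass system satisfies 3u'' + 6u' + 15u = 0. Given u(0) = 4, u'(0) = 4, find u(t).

Divide through by 3: u'' + 2u' + 5u = 0.
Characteristic equation r² + 2r + 5 = 0 has discriminant (2)² - 4·(5) = -16 < 0, so r = -1 ± 2i.
Hence u_h = C1*cos(2*t)*exp(-t) + C2*exp(-t)*sin(2*t).
Apply the initial conditions: u(0) = C1 = 4 and u'(0) = -C1 + 2*C2 = 4. Solving gives C1 = 4, C2 = 4.

u = 4*cos(2*t)*exp(-t) + 4*exp(-t)*sin(2*t)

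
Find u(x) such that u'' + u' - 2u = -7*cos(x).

u = -7*sin(x)/10 + 21*cos(x)/10 + C1*exp(-2*x) + C2*exp(x)

Characteristic equation r² + r - 2 = 0 factors as (r + 2)(r - 1) = 0, so r = -2, 1.
Hence u_h = C1*exp(-2*x) + C2*exp(x).
Try u_p = A*cos(x) + B*sin(x). Substituting and equating the coefficients of cos(x) and sin(x) gives A = 21/10, B = -7/10, so u_p = -7*sin(x)/10 + 21*cos(x)/10.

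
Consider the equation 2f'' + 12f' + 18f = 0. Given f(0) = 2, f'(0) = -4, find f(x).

f = 2*exp(-3*x) + 2*x*exp(-3*x)

Divide through by 2: f'' + 6f' + 9f = 0.
Characteristic equation r² + 6r + 9 = 0 has discriminant (6)² - 4·(9) = 0, so r = -3 is a repeated root.
Hence f_h = (C1 + C2*x)*exp(-3*x).
Apply the initial conditions: f(0) = C1 = 2 and f'(0) = C2 - 3*C1 = -4. Solving gives C1 = 2, C2 = 2.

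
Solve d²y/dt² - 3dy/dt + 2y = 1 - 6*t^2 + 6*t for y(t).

Characteristic equation r² - 3r + 2 = 0 factors as (r - 2)(r - 1) = 0, so r = 2, 1.
Hence y_h = C1*exp(2*t) + C2*exp(t).
For the particular solution try y_p = A0 + A1*t + A2*t^2. Substituting and matching coefficients of each power of t gives A0 = -11/2, A1 = -6, A2 = -3, so y_p = -11/2 - 6*t - 3*t^2.

y = -11/2 - 6*t - 3*t**2 + C1*exp(2*t) + C2*exp(t)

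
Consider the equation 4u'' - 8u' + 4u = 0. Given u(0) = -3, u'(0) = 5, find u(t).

Divide through by 4: u'' - 2u' + u = 0.
Characteristic equation r² - 2r + 1 = 0 has discriminant (-2)² - 4·(1) = 0, so r = 1 is a repeated root.
Hence u_h = (C1 + C2*t)*exp(t).
Apply the initial conditions: u(0) = C1 = -3 and u'(0) = C1 + C2 = 5. Solving gives C1 = -3, C2 = 8.

u = -3*exp(t) + 8*t*exp(t)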